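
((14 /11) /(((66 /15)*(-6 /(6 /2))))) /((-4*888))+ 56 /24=668577 /286528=2.33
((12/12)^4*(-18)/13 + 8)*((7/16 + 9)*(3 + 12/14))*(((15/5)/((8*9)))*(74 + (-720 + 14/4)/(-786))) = 327695217/435968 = 751.65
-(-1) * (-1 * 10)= -10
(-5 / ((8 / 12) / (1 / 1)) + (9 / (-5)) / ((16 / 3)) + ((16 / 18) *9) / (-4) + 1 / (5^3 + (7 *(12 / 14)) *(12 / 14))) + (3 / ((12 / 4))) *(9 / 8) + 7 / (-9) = -6219823 / 655920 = -9.48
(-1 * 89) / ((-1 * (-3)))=-89 / 3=-29.67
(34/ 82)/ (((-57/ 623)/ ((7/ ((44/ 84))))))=-518959/ 8569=-60.56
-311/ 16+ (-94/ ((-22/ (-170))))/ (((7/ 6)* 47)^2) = -7976483/ 405328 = -19.68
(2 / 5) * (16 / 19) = 32 / 95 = 0.34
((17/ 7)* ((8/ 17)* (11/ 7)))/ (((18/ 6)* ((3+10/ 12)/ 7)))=176/ 161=1.09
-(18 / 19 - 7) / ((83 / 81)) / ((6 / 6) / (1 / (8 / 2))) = 9315 / 6308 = 1.48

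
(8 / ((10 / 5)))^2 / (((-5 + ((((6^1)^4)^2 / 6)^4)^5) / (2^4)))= 256 / 8733233131762103459660808345247639315496960772046833382089277314153013432419984814172138299868821906129944571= 0.00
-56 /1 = -56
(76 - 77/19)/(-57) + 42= 44119/1083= 40.74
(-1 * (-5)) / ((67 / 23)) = 115 / 67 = 1.72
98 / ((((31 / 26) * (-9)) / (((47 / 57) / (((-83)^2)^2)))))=-119756 / 754729678863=-0.00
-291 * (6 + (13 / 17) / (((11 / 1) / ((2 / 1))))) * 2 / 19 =-668136 / 3553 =-188.05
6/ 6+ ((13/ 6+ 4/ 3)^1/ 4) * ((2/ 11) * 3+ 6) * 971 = 61184/ 11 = 5562.18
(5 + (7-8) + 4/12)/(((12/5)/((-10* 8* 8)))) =-10400/9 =-1155.56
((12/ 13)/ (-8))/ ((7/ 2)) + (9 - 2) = 634/ 91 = 6.97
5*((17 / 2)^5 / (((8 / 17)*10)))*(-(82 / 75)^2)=-40575253489 / 720000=-56354.52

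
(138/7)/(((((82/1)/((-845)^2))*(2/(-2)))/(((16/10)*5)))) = -394141800/287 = -1373316.38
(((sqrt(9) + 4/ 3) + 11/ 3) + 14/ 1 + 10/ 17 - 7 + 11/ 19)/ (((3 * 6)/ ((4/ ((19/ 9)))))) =10444/ 6137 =1.70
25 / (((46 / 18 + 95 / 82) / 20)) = 369000 / 2741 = 134.62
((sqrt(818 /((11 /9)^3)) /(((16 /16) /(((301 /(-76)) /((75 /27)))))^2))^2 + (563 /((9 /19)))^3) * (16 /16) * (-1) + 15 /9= -10615707153515886484455690809 /6322516798950000000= -1679031862.01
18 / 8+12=57 / 4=14.25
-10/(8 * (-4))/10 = 1/32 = 0.03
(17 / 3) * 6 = 34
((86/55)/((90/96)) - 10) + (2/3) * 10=-458/275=-1.67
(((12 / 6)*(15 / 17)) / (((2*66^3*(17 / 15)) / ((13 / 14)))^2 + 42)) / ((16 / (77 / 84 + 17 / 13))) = 563875 / 1131967372327745856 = 0.00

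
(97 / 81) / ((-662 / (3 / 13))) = -97 / 232362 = -0.00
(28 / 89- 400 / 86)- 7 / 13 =-242537 / 49751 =-4.88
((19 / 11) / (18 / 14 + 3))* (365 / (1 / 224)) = 1087408 / 33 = 32951.76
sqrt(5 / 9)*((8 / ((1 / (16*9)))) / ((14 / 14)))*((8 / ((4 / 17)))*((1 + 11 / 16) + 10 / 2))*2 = 174624*sqrt(5) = 390471.13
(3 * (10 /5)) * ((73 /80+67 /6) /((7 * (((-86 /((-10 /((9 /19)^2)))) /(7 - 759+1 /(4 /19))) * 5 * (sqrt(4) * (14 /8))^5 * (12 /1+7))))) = -3359941 /41813415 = -0.08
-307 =-307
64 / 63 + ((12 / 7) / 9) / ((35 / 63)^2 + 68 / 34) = 12940 / 11781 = 1.10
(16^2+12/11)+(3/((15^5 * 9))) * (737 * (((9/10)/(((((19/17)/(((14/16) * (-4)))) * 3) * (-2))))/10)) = 16321095964733/63483750000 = 257.09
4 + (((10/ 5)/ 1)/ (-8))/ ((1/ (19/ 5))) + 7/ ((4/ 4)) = 201/ 20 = 10.05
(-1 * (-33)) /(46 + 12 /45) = 495 /694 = 0.71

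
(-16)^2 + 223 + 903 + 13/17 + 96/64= 47065/34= 1384.26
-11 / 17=-0.65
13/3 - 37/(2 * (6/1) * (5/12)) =-46/15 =-3.07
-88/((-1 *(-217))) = -88/217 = -0.41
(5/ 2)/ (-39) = -5/ 78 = -0.06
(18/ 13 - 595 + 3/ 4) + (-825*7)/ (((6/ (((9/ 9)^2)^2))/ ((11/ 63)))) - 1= -761.92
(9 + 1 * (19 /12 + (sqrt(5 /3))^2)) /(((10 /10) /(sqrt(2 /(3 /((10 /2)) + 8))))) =49 * sqrt(430) /172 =5.91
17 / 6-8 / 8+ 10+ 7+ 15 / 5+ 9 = 185 / 6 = 30.83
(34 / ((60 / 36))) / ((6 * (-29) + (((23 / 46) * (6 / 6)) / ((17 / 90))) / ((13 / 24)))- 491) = -22542 / 729425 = -0.03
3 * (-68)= -204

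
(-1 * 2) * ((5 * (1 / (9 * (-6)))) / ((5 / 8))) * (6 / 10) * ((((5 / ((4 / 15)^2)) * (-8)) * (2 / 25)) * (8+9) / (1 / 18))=-2448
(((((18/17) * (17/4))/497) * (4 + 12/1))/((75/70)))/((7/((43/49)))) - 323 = -39328031/121765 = -322.98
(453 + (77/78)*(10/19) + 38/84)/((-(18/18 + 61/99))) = -31082733/110656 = -280.90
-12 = -12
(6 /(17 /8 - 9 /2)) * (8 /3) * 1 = -128 /19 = -6.74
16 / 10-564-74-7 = -3217 / 5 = -643.40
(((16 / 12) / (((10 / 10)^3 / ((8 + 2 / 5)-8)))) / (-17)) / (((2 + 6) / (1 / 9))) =-1 / 2295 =-0.00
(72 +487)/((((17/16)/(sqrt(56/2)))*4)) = 4472*sqrt(7)/17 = 695.99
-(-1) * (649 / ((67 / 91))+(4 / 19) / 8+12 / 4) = 2251947 / 2546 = 884.50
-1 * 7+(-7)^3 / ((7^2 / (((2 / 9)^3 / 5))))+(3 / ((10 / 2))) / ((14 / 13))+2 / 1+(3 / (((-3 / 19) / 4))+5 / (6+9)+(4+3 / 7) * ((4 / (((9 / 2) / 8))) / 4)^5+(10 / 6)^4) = 25761697 / 4133430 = 6.23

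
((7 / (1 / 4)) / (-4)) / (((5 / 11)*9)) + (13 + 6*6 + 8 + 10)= 2938 / 45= 65.29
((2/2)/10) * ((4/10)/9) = 1/225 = 0.00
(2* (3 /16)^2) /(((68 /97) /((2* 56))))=6111 /544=11.23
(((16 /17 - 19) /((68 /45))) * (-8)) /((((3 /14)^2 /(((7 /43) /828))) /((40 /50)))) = 842408 /2572389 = 0.33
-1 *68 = -68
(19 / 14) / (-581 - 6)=-19 / 8218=-0.00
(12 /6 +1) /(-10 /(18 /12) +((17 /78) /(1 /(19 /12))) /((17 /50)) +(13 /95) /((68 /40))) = -453492 /842167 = -0.54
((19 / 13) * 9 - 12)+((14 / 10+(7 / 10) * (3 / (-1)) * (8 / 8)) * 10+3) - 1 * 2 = -4.85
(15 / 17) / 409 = 15 / 6953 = 0.00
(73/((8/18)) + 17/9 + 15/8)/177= 12097/12744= 0.95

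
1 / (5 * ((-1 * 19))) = -1 / 95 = -0.01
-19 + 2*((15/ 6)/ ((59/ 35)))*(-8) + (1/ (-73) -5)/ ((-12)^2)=-4420391/ 103368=-42.76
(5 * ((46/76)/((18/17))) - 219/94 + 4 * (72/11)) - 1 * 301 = -96996547/353628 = -274.29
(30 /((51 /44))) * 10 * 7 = 30800 /17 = 1811.76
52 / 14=3.71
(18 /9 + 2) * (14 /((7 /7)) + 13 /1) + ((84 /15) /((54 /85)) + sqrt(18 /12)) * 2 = sqrt(6) + 3392 /27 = 128.08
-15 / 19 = -0.79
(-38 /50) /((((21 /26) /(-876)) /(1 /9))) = 144248 /1575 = 91.59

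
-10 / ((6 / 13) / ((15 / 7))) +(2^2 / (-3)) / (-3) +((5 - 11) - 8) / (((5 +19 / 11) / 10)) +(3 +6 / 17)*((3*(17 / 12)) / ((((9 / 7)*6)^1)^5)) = -10591255821905 / 158564988288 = -66.79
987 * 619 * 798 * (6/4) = 731310741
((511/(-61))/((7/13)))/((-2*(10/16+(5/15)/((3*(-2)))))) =34164/2501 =13.66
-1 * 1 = -1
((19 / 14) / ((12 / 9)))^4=10556001 / 9834496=1.07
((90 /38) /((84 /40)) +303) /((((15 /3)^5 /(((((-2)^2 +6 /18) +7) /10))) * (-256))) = -229211 /532000000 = -0.00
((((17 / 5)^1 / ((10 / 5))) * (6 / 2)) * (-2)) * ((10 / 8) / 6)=-17 / 8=-2.12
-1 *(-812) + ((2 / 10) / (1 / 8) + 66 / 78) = 52939 / 65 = 814.45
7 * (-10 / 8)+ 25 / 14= -195 / 28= -6.96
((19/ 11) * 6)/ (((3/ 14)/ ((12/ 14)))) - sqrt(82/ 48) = 456/ 11 - sqrt(246)/ 12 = 40.15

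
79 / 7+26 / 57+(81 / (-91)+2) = 66662 / 5187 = 12.85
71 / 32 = 2.22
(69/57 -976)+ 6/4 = -973.29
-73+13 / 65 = -364 / 5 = -72.80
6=6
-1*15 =-15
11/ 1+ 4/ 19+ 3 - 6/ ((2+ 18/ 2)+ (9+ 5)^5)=145215336/ 10218865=14.21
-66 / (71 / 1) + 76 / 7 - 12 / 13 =58178 / 6461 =9.00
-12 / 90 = -2 / 15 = -0.13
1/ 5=0.20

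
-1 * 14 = -14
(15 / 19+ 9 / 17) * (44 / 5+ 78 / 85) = 351876 / 27455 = 12.82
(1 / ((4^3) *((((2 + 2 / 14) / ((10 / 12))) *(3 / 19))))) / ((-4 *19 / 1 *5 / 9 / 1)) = -7 / 7680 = -0.00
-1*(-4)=4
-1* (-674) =674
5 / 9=0.56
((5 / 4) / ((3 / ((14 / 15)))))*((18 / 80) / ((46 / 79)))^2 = 393183 / 6771200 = 0.06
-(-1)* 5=5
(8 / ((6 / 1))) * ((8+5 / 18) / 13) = 298 / 351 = 0.85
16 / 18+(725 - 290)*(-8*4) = -125272 / 9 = -13919.11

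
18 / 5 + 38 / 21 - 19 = -13.59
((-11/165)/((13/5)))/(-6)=1/234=0.00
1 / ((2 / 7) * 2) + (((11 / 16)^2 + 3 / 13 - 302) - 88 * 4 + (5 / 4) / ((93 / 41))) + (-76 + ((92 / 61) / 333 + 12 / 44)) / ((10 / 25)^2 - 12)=-549798801155867 / 852930194688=-644.60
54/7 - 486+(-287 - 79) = -5910/7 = -844.29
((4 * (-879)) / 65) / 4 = -879 / 65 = -13.52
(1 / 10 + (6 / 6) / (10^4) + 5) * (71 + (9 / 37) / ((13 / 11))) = 6987137 / 19240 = 363.16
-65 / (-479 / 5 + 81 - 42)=325 / 284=1.14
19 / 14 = 1.36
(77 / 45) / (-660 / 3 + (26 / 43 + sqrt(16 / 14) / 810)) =-398492938305 / 51093991873301 - 1281357 *sqrt(14) / 102187983746602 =-0.01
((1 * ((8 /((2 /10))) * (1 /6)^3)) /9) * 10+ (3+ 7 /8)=7933 /1944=4.08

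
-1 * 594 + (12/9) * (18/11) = -6510/11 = -591.82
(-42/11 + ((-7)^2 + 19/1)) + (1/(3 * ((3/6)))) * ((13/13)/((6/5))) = 6409/99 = 64.74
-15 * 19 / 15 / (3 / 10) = -190 / 3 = -63.33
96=96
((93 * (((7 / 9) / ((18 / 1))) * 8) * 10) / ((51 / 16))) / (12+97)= 138880 / 150093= 0.93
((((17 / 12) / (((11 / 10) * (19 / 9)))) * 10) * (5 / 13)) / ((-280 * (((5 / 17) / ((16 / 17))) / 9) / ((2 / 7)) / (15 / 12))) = -0.09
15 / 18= 5 / 6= 0.83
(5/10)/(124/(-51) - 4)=-51/656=-0.08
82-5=77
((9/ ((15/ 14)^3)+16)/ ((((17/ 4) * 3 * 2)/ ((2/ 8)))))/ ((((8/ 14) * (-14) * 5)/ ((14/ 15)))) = -7651/ 1434375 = -0.01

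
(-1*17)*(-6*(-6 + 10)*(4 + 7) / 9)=1496 / 3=498.67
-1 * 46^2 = -2116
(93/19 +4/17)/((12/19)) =1657/204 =8.12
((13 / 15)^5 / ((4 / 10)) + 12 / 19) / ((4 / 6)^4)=10699567 / 1140000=9.39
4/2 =2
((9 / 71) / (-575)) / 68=-9 / 2776100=-0.00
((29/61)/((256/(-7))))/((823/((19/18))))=-0.00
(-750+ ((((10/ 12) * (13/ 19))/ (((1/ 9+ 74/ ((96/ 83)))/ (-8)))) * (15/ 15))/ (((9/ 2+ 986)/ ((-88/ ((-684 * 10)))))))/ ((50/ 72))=-16200089092968/ 15000082475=-1080.00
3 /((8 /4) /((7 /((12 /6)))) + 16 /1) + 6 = 717 /116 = 6.18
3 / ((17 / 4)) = 12 / 17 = 0.71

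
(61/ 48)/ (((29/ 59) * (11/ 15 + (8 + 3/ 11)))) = 197945/ 689504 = 0.29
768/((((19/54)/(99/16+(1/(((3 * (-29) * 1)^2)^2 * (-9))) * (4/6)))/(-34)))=-166611457859648/362835153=-459193.26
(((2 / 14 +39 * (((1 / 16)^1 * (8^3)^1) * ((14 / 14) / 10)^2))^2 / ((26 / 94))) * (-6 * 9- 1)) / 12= -2522795077 / 955500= -2640.29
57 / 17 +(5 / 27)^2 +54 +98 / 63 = 730478 / 12393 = 58.94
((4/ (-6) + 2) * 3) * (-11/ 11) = -4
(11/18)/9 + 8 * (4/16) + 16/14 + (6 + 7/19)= 206393/21546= 9.58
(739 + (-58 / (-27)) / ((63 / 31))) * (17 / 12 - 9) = -16364881 / 2916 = -5612.10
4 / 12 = 0.33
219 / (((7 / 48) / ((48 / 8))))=63072 / 7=9010.29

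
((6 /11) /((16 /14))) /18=7 /264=0.03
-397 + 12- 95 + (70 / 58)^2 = -402455 / 841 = -478.54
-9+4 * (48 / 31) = -2.81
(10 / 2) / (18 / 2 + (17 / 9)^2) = 405 / 1018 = 0.40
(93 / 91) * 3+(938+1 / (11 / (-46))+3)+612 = 1553436 / 1001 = 1551.88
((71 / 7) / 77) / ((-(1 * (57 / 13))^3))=-155987 / 99819027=-0.00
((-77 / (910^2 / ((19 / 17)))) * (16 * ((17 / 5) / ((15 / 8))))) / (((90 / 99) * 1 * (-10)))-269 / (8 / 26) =-874.25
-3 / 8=-0.38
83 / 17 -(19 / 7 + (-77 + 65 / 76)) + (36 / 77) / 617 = 4807013919 / 61381628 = 78.31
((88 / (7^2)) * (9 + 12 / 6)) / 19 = 968 / 931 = 1.04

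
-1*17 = -17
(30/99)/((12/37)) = 185/198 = 0.93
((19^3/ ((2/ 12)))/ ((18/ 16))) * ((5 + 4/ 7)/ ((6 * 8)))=89167/ 21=4246.05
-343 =-343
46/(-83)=-46/83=-0.55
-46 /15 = -3.07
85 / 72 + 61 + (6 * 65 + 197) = 46741 / 72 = 649.18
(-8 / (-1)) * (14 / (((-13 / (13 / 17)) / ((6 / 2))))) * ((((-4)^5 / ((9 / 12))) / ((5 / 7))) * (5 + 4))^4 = -18393155741743470084096 / 10625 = -1731120540399385419.68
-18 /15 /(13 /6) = -36 /65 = -0.55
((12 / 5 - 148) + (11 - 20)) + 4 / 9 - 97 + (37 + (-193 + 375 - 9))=-1852 / 45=-41.16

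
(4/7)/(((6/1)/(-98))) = -28/3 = -9.33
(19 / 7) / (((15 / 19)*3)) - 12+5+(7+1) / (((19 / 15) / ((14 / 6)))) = 8.88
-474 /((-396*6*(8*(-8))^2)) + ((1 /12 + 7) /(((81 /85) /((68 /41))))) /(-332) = -5526744601 /149032452096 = -0.04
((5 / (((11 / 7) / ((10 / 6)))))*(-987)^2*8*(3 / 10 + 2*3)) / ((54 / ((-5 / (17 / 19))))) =-5038618550 / 187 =-26944484.22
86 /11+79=955 /11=86.82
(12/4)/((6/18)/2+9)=18/55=0.33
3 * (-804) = -2412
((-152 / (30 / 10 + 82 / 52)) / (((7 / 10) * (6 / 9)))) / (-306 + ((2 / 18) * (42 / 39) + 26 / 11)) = 38146680 / 162695729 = 0.23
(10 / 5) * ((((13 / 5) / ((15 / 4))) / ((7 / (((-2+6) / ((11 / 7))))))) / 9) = 416 / 7425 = 0.06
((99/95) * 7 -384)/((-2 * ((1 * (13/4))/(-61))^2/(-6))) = -6391844496/16055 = -398121.74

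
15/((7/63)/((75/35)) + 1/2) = 4050/149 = 27.18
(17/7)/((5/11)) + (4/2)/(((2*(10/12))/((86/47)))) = 12401/1645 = 7.54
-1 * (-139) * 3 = 417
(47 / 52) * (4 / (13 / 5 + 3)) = 235 / 364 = 0.65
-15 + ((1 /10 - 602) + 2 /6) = -18497 /30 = -616.57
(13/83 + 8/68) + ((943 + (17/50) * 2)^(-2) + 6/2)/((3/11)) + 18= 68970595474577/2356013570112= 29.27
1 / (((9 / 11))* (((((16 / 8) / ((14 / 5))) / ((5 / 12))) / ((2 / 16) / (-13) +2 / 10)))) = 847 / 6240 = 0.14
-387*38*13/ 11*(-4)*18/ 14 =6882408/ 77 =89381.92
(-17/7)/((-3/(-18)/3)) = -43.71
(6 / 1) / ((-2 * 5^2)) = -3 / 25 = -0.12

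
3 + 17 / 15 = 62 / 15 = 4.13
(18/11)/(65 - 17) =3/88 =0.03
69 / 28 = 2.46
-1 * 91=-91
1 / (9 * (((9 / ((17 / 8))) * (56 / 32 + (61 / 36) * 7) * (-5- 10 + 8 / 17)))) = -289 / 2178540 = -0.00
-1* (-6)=6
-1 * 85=-85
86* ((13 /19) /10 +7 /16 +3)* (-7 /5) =-1604029 /3800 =-422.11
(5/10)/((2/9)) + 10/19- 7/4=39/38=1.03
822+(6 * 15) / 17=14064 / 17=827.29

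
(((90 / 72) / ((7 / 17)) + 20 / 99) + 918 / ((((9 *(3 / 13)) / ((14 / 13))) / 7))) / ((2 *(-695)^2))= 9245279 / 2677890600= 0.00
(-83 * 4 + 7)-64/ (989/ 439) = -349521/ 989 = -353.41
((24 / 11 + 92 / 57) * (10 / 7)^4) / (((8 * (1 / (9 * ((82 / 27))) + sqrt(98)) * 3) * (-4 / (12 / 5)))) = 6970000 / 47237646841 - 571540000 * sqrt(2) / 20244705789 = -0.04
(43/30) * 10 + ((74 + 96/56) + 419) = 10690/21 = 509.05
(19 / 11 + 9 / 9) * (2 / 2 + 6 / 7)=390 / 77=5.06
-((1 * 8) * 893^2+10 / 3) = -19138786 / 3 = -6379595.33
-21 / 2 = -10.50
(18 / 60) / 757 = 3 / 7570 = 0.00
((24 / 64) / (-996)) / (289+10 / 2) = -0.00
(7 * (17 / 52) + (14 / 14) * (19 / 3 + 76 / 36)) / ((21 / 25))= 125575 / 9828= 12.78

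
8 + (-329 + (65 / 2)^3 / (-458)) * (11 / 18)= -15753275 / 65952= -238.86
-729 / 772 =-0.94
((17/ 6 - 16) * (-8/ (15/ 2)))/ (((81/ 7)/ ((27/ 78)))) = 2212/ 5265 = 0.42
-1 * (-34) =34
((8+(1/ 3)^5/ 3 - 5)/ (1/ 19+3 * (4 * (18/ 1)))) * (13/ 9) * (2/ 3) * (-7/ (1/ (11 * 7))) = -582590008/ 80798715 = -7.21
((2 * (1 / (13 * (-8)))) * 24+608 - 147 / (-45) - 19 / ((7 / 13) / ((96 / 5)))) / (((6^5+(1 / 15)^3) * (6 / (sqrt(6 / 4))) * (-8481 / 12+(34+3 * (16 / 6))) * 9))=2275475 * sqrt(6) / 19050704033907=0.00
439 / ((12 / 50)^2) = 274375 / 36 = 7621.53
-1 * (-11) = 11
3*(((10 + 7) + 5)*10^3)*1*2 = 132000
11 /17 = 0.65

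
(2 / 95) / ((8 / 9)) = 9 / 380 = 0.02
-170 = -170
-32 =-32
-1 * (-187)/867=11/51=0.22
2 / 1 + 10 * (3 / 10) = 5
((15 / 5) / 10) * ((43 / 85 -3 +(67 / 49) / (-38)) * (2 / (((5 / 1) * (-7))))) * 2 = 1201317 / 13848625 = 0.09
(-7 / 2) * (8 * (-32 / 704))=14 / 11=1.27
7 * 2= 14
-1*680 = -680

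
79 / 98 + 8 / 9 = 1495 / 882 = 1.70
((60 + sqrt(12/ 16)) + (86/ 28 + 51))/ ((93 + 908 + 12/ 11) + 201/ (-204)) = 0.11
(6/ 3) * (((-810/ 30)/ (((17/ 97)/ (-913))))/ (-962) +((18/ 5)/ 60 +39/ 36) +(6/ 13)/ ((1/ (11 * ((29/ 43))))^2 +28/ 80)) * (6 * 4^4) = -441799.12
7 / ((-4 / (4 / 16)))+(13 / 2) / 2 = 2.81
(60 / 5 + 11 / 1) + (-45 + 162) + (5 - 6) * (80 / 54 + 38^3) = -1477804 / 27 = -54733.48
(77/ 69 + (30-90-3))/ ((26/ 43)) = -91805/ 897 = -102.35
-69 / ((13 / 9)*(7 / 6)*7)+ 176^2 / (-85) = -20048422 / 54145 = -370.27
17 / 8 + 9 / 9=25 / 8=3.12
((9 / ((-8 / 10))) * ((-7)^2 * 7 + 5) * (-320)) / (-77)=-1252800 / 77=-16270.13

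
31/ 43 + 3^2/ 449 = 14306/ 19307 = 0.74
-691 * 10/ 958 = -3455/ 479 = -7.21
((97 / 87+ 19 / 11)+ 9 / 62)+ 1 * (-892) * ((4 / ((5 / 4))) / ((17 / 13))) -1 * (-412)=-8915649839 / 5043390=-1767.79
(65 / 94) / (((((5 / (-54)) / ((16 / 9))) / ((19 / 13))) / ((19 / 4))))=-4332 / 47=-92.17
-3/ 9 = -1/ 3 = -0.33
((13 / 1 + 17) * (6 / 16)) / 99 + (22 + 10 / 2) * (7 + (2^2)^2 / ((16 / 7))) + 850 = 54037 / 44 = 1228.11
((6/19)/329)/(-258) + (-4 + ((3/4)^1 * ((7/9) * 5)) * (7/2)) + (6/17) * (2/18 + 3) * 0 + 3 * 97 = 1917300445/6451032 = 297.21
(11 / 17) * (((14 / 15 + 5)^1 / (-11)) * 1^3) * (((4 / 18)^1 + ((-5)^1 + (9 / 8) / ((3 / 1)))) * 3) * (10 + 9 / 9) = 310343 / 6120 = 50.71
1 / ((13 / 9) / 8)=72 / 13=5.54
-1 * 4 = -4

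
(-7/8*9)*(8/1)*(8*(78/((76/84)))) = -825552/19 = -43450.11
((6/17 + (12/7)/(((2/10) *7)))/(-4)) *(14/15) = -219/595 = -0.37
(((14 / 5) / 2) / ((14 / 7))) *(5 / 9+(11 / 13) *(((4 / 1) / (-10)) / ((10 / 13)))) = 91 / 1125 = 0.08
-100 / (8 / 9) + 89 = -47 / 2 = -23.50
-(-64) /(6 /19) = 608 /3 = 202.67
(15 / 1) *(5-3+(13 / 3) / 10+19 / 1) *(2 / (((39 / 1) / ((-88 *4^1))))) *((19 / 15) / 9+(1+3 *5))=-493186144 / 5265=-93672.58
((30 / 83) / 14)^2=225 / 337561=0.00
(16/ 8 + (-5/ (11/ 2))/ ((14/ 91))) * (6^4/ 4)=-13932/ 11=-1266.55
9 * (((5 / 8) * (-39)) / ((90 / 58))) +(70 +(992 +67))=7901 / 8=987.62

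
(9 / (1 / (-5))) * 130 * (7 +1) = -46800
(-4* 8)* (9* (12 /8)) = -432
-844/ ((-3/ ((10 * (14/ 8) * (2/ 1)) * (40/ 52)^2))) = 2954000/ 507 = 5826.43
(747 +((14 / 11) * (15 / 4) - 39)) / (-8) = -15681 / 176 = -89.10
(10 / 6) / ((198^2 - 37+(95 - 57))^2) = 1 / 922219215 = 0.00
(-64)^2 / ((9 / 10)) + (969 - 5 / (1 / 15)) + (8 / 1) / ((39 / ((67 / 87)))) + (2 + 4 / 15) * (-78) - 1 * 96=87750938 / 16965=5172.47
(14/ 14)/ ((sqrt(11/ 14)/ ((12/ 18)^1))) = 2 * sqrt(154)/ 33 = 0.75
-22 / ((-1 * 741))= 22 / 741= 0.03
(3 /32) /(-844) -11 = -297091 /27008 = -11.00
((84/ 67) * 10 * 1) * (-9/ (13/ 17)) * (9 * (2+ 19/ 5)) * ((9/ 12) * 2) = -10063116/ 871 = -11553.52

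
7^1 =7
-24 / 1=-24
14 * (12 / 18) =9.33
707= 707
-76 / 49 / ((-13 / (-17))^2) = -21964 / 8281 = -2.65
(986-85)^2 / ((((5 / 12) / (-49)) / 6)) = -2864033928 / 5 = -572806785.60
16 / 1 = 16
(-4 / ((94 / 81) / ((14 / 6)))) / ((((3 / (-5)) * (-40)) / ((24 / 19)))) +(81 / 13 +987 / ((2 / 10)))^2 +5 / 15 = 11054260400855 / 452751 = 24415761.42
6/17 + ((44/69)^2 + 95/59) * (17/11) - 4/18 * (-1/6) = 552626432/157584339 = 3.51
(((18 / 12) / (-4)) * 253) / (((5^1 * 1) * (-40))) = 759 / 1600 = 0.47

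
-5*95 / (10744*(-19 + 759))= -95 / 1590112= -0.00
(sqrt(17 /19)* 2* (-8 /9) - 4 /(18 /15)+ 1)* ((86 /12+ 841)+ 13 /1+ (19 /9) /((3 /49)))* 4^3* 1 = -10833760 /81 - 24762880* sqrt(323) /4617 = -230142.47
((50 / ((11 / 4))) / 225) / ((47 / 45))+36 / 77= 1972 / 3619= 0.54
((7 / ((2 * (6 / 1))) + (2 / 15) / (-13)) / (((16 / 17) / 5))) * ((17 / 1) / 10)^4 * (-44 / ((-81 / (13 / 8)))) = 2327145623 / 103680000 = 22.45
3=3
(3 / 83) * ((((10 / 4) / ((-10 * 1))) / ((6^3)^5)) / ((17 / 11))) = -11 / 884574684315648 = -0.00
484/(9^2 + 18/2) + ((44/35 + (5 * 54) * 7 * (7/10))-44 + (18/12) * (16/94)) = 1285.89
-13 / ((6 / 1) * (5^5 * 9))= -13 / 168750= -0.00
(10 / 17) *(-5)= -50 / 17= -2.94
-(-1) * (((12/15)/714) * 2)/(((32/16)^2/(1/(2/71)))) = 71/3570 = 0.02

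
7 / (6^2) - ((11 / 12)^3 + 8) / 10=-2359 / 3456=-0.68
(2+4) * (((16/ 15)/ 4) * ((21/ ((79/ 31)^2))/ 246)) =26908/ 1279405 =0.02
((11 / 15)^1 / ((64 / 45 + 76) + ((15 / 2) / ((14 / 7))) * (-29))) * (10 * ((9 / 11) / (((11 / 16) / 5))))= -86400 / 62029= -1.39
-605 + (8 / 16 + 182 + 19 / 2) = -413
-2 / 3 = -0.67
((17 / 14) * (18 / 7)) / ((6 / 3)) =153 / 98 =1.56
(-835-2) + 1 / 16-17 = -13663 / 16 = -853.94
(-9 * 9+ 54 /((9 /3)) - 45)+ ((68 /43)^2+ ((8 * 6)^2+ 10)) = 4083518 /1849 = 2208.50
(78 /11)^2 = 6084 /121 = 50.28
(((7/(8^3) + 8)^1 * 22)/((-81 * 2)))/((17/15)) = -0.96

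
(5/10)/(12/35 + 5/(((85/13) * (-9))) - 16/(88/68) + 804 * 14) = 58905/1324643182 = 0.00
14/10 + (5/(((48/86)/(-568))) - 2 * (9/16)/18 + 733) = -1044959/240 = -4354.00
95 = 95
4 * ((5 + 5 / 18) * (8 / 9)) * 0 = 0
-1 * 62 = -62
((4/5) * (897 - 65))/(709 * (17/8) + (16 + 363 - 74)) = 26624/72465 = 0.37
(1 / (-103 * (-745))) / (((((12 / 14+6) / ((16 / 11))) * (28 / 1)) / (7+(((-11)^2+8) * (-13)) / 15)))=-131 / 12661275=-0.00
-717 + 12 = -705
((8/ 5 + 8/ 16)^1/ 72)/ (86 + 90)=0.00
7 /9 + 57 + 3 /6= 1049 /18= 58.28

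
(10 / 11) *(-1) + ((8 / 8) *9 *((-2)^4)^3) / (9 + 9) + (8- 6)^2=22562 / 11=2051.09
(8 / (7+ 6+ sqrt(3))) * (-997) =-51844 / 83+ 3988 * sqrt(3) / 83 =-541.40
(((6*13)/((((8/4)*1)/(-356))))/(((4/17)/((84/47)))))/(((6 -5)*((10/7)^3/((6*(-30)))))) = 7650493578/1175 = 6511058.36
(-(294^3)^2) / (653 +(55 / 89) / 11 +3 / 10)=-988402827799.03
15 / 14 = 1.07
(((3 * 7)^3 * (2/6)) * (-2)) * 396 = -2444904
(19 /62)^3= 6859 /238328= 0.03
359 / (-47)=-359 / 47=-7.64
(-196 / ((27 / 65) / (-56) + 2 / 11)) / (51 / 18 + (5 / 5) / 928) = -1680645120 / 4238681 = -396.50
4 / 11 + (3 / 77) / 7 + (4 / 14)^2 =243 / 539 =0.45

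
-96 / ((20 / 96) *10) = -1152 / 25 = -46.08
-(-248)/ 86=124/ 43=2.88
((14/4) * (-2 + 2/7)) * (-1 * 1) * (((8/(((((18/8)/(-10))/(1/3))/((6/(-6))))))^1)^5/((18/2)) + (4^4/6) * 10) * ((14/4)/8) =2984225127520/43046721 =69325.26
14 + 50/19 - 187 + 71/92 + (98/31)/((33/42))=-98692899/596068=-165.57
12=12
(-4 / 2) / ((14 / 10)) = -10 / 7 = -1.43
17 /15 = 1.13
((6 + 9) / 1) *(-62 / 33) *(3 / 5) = -186 / 11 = -16.91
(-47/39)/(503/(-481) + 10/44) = 38258/25983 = 1.47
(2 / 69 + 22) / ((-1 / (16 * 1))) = -24320 / 69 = -352.46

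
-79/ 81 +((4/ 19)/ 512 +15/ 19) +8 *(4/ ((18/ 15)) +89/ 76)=7062097/ 196992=35.85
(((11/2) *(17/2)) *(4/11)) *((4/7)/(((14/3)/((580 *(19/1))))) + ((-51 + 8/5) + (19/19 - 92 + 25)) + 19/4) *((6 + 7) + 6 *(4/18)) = 887406953/2940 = 301839.10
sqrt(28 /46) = sqrt(322) /23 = 0.78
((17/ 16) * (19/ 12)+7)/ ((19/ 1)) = 1667/ 3648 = 0.46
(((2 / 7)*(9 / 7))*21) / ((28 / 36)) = 486 / 49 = 9.92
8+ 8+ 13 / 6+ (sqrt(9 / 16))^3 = 3569 / 192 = 18.59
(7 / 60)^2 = 49 / 3600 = 0.01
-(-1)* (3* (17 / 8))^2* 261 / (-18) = -75429 / 128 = -589.29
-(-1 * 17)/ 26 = 17/ 26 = 0.65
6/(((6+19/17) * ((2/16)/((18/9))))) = 1632/121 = 13.49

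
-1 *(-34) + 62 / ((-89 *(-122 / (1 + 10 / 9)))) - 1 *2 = 1564141 / 48861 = 32.01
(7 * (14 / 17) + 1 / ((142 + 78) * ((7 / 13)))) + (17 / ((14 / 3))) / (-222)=2788161 / 484330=5.76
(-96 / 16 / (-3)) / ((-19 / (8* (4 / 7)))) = -64 / 133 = -0.48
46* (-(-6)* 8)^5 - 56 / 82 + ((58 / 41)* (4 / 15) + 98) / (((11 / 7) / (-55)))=1441680427346 / 123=11720979084.11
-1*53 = -53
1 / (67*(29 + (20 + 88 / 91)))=91 / 304649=0.00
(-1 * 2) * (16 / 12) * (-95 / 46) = 380 / 69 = 5.51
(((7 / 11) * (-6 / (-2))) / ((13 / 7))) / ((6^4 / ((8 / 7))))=0.00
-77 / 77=-1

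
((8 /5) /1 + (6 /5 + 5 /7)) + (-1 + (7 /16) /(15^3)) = 2.51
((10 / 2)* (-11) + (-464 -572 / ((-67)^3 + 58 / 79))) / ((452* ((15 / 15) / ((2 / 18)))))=-12331508473 / 96656570892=-0.13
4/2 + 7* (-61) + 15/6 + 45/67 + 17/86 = -1214718/2881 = -421.63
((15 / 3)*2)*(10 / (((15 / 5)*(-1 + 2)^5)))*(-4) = -400 / 3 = -133.33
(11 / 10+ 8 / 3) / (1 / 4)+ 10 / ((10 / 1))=241 / 15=16.07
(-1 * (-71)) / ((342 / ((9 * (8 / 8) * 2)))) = 71 / 19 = 3.74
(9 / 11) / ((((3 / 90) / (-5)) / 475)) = -641250 / 11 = -58295.45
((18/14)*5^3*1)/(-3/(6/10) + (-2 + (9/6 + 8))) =450/7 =64.29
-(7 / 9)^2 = -49 / 81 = -0.60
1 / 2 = 0.50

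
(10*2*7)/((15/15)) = 140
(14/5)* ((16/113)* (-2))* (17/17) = -448/565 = -0.79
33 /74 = 0.45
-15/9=-5/3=-1.67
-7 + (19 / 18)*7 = 7 / 18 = 0.39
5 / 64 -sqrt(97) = 5 / 64 -sqrt(97) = -9.77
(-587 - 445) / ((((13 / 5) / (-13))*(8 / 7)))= 4515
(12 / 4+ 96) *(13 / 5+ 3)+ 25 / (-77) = 213319 / 385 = 554.08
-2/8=-1/4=-0.25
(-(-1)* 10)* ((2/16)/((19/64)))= 80/19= 4.21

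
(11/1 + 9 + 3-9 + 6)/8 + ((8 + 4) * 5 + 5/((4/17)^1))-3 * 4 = 287/4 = 71.75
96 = 96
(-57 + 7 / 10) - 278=-3343 / 10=-334.30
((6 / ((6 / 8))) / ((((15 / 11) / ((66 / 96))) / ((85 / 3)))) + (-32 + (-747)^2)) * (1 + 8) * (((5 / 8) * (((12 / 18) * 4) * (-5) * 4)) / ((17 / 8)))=-4018257200 / 51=-78789356.86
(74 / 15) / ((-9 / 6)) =-148 / 45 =-3.29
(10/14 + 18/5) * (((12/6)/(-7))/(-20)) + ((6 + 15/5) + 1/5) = 9.26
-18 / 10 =-1.80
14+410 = 424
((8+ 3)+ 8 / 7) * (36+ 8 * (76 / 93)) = 336260 / 651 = 516.53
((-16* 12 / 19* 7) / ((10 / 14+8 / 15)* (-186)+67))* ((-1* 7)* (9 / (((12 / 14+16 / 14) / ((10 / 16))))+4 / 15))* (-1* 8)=8111264 / 109763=73.90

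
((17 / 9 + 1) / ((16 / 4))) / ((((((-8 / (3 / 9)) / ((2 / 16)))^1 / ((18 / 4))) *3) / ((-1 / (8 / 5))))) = 65 / 18432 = 0.00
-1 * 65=-65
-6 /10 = -3 /5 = -0.60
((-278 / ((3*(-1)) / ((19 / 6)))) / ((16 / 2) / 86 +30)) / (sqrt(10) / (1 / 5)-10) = 113563 / 174690 +113563*sqrt(10) / 349380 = 1.68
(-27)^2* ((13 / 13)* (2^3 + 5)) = 9477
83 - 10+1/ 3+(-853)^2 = 2183047/ 3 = 727682.33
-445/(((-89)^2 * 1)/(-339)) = 1695/89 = 19.04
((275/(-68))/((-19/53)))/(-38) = -14575/49096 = -0.30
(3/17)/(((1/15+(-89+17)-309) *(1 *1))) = -45/97138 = -0.00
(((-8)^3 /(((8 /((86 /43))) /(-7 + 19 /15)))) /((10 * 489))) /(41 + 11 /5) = 688 /198045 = 0.00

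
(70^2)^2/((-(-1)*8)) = 3001250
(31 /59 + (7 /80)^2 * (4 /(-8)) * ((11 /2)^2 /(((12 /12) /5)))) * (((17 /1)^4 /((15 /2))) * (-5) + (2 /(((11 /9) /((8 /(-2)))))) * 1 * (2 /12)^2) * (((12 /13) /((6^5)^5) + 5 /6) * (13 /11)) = 381661215169078485961745417797 /129896848797227608398888960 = 2938.19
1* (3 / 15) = 1 / 5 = 0.20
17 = 17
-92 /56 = -23 /14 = -1.64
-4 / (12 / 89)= -89 / 3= -29.67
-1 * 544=-544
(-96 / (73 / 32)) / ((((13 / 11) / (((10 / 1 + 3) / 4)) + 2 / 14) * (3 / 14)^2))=-1809.41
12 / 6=2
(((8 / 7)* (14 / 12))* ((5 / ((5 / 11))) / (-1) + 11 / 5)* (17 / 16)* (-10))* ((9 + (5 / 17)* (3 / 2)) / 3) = 1177 / 3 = 392.33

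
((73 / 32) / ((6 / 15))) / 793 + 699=699.01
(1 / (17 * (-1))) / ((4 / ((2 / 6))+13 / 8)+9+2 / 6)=-24 / 9367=-0.00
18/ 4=9/ 2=4.50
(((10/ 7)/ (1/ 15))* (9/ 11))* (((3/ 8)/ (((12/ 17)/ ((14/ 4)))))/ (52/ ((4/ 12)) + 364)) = 2295/ 36608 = 0.06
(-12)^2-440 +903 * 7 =6025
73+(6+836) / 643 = 47781 / 643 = 74.31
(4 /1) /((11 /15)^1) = 60 /11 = 5.45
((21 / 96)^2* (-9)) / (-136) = 441 / 139264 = 0.00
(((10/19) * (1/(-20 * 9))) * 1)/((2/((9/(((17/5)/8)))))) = -10/323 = -0.03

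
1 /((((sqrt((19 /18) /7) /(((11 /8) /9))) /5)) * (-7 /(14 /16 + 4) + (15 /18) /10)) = -715 * sqrt(266) /8018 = -1.45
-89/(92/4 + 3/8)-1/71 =-50739/13277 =-3.82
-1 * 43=-43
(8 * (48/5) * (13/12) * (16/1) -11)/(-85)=-6601/425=-15.53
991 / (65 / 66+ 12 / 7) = 457842 / 1247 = 367.15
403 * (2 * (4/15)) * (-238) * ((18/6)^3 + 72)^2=-2506808304/5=-501361660.80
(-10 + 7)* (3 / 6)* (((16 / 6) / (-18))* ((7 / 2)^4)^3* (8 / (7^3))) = 40353607 / 2304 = 17514.59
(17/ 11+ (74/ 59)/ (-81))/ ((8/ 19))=1528151/ 420552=3.63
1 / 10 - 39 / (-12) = 67 / 20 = 3.35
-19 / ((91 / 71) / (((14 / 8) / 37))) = -1349 / 1924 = -0.70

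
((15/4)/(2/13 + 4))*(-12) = -65/6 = -10.83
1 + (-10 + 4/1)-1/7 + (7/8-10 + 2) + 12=-15/56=-0.27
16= 16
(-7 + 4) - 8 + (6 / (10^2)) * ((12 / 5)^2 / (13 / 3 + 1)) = -13669 / 1250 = -10.94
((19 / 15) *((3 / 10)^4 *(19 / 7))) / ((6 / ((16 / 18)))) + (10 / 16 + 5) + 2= 1335097 / 175000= 7.63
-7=-7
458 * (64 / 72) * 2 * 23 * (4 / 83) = 674176 / 747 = 902.51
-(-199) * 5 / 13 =995 / 13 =76.54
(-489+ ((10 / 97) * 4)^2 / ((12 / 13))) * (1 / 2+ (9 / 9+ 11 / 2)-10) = 1466.45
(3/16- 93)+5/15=-4439/48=-92.48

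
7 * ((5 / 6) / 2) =35 / 12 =2.92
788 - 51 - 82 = 655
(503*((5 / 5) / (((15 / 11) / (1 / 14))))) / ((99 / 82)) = 20623 / 945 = 21.82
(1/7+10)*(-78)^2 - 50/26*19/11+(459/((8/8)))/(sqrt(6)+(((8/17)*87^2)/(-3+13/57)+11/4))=2930636348466758663027/47493952659874721 - 13245998256*sqrt(6)/47446506153721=61705.46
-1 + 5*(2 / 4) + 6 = 15 / 2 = 7.50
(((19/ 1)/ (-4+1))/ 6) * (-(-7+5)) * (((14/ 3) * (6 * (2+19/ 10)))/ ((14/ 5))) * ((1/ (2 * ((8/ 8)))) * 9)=-741/ 2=-370.50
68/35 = 1.94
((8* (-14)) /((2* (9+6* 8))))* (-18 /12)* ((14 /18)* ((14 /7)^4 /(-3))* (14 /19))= -4.50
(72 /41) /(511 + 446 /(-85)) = 6120 /1762549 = 0.00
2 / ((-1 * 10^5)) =-1 / 50000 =-0.00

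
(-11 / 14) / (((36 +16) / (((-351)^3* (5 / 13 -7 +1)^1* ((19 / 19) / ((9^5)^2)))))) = -10439 / 9920232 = -0.00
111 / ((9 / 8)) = 296 / 3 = 98.67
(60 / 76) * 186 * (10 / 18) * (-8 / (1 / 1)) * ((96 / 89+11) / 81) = -13330000 / 136971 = -97.32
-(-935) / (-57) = -16.40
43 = 43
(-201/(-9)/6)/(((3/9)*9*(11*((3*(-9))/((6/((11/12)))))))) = -268/9801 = -0.03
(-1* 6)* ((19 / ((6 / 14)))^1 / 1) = -266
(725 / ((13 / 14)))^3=1045678375000 / 2197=475957385.07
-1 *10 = -10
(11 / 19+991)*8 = 150720 / 19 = 7932.63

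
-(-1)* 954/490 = 477/245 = 1.95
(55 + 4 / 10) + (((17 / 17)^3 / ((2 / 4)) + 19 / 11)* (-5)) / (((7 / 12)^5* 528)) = 558006619 / 10168235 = 54.88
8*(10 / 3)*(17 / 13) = 1360 / 39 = 34.87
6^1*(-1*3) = -18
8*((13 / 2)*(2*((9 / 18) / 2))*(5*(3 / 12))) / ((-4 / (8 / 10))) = -13 / 2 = -6.50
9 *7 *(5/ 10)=63/ 2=31.50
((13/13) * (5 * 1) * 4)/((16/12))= 15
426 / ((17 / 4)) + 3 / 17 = 1707 / 17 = 100.41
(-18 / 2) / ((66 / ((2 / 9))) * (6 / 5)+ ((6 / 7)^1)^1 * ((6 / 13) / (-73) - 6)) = -33215 / 1296314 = -0.03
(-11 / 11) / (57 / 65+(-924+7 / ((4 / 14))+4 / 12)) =390 / 350333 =0.00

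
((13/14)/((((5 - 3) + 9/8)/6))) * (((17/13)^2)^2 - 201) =-27154752/76895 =-353.14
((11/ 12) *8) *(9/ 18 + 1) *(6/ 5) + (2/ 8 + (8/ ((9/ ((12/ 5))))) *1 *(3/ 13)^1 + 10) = 1245/ 52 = 23.94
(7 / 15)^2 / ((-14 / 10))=-7 / 45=-0.16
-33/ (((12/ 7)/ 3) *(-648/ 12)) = 77/ 72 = 1.07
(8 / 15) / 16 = 1 / 30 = 0.03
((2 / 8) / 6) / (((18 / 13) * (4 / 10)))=65 / 864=0.08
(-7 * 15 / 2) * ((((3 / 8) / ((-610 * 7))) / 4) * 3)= 27 / 7808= 0.00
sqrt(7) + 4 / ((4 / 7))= sqrt(7) + 7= 9.65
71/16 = 4.44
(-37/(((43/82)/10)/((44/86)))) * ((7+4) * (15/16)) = -13766775/3698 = -3722.76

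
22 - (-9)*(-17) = -131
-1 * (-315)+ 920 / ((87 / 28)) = 611.09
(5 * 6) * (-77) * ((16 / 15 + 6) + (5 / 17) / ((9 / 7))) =-859474 / 51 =-16852.43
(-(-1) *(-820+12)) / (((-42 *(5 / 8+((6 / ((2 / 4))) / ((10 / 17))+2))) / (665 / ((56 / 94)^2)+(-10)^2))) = 74421850 / 45129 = 1649.09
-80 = -80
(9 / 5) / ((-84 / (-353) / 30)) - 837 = -8541 / 14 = -610.07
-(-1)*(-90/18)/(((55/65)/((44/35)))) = -52/7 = -7.43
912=912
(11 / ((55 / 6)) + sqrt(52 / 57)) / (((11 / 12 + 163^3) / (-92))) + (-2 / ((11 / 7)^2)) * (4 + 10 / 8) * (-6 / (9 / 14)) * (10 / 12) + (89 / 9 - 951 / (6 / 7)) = -1066.54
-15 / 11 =-1.36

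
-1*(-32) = 32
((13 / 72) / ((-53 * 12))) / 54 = -13 / 2472768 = -0.00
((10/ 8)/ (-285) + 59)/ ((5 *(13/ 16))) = 53804/ 3705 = 14.52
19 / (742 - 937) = -19 / 195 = -0.10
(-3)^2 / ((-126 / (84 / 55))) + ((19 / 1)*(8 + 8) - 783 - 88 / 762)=-479.22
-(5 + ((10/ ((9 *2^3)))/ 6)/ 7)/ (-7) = 7565/ 10584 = 0.71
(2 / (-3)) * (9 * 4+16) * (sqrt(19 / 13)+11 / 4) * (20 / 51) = -5720 / 153 - 160 * sqrt(247) / 153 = -53.82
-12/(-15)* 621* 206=511704/5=102340.80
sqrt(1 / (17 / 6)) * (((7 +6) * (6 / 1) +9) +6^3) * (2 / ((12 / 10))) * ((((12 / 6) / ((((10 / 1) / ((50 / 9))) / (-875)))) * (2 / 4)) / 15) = -441875 * sqrt(102) / 459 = -9722.70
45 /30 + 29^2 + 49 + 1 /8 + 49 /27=192983 /216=893.44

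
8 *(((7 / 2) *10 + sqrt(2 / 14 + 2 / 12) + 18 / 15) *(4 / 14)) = 8 *sqrt(546) / 147 + 2896 / 35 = 84.01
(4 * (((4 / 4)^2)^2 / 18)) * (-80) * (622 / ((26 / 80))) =-3980800 / 117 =-34023.93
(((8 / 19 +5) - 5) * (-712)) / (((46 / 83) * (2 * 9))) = -118192 / 3933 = -30.05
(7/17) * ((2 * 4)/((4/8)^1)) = 112/17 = 6.59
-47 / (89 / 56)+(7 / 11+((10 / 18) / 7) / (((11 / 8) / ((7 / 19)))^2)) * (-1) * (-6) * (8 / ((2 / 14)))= 2171147608 / 11662827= 186.16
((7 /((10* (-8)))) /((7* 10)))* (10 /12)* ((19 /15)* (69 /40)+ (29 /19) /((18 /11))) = -106627 /32832000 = -0.00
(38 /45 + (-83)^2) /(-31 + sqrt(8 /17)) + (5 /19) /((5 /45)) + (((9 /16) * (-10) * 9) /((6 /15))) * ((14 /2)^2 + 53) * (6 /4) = -4374700532719 /223380720-620086 * sqrt(34) /734805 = -19588.98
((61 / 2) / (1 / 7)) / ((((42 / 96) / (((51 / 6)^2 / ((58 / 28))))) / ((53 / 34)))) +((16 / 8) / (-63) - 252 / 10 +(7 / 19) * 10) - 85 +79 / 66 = 100911734419 / 3818430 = 26427.55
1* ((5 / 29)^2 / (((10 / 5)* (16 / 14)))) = 175 / 13456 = 0.01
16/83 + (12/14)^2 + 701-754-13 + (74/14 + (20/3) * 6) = -80473/4067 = -19.79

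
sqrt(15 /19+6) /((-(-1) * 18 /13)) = 13 * sqrt(2451) /342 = 1.88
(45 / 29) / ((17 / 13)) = 585 / 493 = 1.19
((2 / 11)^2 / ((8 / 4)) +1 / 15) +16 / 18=5293 / 5445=0.97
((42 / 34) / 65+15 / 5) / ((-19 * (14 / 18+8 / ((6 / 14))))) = -30024 / 3674125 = -0.01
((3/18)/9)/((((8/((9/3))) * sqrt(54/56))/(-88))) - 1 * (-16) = 15.38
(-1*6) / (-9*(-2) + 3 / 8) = -16 / 49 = -0.33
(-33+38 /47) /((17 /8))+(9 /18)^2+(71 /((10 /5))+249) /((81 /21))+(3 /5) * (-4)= 56.46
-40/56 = -5/7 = -0.71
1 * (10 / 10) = 1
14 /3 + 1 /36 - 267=-9443 /36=-262.31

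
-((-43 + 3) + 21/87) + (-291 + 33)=-6329/29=-218.24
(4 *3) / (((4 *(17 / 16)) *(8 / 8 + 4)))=48 / 85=0.56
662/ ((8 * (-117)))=-331/ 468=-0.71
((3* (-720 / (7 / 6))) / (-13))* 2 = 25920 / 91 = 284.84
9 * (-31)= -279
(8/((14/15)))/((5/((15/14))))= 90/49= 1.84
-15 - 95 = -110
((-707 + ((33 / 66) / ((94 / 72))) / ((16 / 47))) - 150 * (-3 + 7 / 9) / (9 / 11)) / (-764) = 64469 / 165024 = 0.39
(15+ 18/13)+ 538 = 7207/13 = 554.38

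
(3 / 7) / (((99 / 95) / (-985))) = -405.09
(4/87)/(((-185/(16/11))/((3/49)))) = -64/2891735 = -0.00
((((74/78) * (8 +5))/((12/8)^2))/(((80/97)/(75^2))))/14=448625/168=2670.39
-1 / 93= -0.01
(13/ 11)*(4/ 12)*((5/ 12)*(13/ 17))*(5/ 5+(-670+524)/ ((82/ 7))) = -198575/ 138006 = -1.44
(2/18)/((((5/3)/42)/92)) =1288/5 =257.60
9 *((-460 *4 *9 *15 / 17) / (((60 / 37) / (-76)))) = 104775120 / 17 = 6163242.35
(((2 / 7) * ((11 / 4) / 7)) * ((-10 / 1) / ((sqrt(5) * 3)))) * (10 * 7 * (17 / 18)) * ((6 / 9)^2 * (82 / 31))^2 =-100591040 * sqrt(5) / 14711949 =-15.29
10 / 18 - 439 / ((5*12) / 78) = -51313 / 90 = -570.14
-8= -8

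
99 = 99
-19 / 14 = -1.36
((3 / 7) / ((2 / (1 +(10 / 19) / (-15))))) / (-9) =-55 / 2394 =-0.02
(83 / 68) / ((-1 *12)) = -83 / 816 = -0.10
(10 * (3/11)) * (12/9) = 40/11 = 3.64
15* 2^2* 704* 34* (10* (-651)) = -9349401600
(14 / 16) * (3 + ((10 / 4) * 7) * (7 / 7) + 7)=385 / 16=24.06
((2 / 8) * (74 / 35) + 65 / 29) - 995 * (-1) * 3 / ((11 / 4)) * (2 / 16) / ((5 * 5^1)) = 91522 / 11165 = 8.20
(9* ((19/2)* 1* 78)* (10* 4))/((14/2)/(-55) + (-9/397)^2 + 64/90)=2601458691975/5698637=456505.42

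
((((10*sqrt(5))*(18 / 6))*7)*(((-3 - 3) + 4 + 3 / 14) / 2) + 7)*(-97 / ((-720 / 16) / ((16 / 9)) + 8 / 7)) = 76048 / 2707 - 2037000*sqrt(5) / 2707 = -1654.53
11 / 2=5.50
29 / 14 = 2.07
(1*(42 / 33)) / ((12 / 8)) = 28 / 33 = 0.85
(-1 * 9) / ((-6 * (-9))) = -1 / 6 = -0.17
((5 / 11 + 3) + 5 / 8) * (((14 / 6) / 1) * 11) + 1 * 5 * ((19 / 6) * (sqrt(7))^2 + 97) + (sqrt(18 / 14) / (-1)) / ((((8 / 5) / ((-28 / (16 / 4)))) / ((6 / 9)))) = 5 * sqrt(7) / 4 + 16813 / 24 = 703.85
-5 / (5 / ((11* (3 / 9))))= -11 / 3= -3.67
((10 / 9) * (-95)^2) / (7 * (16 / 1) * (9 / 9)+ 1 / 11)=992750 / 11097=89.46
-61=-61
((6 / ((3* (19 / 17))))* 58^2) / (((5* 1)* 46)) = 26.17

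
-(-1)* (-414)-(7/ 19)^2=-149503/ 361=-414.14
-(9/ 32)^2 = -81/ 1024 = -0.08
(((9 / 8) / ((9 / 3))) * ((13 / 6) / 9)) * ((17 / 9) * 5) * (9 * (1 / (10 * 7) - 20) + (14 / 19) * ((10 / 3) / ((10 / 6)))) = -52436449 / 344736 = -152.11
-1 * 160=-160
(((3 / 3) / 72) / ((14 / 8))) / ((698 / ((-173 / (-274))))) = 173 / 24097752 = 0.00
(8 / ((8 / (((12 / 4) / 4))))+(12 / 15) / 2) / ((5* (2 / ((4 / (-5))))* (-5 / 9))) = 207 / 1250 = 0.17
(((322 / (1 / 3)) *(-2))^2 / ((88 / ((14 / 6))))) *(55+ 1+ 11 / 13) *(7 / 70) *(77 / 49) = 57466857 / 65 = 884105.49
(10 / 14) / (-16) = -5 / 112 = -0.04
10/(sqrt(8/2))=5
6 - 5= 1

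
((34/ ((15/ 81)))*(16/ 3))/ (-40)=-612/ 25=-24.48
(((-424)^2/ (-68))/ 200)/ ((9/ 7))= -39326/ 3825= -10.28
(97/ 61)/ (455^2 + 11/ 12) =1164/ 151542971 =0.00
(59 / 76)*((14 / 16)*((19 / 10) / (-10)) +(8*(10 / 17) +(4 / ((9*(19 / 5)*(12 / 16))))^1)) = 3.65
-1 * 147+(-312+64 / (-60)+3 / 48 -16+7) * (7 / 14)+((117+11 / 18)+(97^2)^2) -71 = 127481788237 / 1440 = 88529019.61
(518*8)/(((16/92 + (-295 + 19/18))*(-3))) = 571872/121621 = 4.70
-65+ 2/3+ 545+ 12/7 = 482.38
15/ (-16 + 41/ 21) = -63/ 59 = -1.07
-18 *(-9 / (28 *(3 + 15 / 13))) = 39 / 28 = 1.39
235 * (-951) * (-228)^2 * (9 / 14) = -52279399080 / 7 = -7468485582.86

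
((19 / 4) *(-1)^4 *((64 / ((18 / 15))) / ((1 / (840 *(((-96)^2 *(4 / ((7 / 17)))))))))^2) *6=458466455810211840000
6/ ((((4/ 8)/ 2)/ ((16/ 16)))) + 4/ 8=49/ 2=24.50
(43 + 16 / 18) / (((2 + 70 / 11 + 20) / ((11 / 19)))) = 47795 / 53352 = 0.90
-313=-313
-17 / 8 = -2.12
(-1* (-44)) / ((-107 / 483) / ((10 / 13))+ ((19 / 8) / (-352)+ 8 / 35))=-42746880 / 64283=-664.98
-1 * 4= -4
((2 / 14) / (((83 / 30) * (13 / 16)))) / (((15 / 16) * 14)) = 256 / 52871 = 0.00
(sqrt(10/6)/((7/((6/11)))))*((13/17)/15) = 26*sqrt(15)/19635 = 0.01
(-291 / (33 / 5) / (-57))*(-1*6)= -970 / 209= -4.64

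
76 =76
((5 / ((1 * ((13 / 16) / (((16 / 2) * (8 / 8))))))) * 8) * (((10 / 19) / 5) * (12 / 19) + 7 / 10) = 1416704 / 4693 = 301.88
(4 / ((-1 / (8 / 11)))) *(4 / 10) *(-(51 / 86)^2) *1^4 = 41616 / 101695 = 0.41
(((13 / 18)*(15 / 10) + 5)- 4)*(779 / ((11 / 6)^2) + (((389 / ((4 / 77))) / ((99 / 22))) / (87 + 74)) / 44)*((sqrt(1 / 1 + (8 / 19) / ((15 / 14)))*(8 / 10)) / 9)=50.71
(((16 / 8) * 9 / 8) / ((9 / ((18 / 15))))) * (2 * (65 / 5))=39 / 5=7.80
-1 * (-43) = 43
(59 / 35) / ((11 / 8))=1.23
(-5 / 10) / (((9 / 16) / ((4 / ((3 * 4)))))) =-8 / 27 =-0.30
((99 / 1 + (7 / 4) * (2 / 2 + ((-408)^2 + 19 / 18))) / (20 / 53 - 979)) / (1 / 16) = -2224076206 / 466803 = -4764.49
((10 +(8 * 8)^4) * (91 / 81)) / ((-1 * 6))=-763363783 / 243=-3141414.74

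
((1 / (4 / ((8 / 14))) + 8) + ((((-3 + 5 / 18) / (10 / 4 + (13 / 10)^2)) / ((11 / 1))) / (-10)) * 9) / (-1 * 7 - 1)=-66107 / 64526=-1.02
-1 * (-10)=10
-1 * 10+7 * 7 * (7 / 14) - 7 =15 / 2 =7.50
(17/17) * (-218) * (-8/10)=872/5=174.40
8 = 8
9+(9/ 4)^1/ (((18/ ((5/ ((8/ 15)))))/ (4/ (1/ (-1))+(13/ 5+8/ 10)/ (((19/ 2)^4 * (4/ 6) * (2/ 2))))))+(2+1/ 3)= 6.65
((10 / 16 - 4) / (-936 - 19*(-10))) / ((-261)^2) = 1 / 15057264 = 0.00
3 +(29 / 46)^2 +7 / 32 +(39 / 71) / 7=31084047 / 8413216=3.69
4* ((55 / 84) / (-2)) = -55 / 42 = -1.31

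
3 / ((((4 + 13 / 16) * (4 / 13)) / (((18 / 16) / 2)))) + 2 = 967 / 308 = 3.14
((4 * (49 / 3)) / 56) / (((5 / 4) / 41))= 574 / 15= 38.27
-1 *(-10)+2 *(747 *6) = 8974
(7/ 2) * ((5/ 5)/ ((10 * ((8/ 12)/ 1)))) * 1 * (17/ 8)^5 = 29816997/ 1310720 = 22.75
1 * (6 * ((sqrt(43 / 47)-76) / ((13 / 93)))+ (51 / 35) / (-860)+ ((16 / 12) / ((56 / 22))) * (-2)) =-3830674189 / 1173900+ 558 * sqrt(2021) / 611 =-3222.15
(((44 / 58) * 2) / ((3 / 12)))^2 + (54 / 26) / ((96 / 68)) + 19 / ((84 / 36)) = 28436687 / 612248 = 46.45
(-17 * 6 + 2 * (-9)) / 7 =-120 / 7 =-17.14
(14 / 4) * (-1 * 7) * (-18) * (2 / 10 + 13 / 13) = 2646 / 5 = 529.20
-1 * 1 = -1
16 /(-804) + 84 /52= 4169 /2613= 1.60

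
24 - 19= 5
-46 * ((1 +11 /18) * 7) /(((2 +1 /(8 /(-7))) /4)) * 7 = -1045856 /81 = -12911.80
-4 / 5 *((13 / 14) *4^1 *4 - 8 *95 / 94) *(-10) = 17824 / 329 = 54.18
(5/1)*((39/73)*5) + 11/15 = 15428/1095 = 14.09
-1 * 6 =-6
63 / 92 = 0.68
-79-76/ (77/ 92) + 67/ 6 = -158.64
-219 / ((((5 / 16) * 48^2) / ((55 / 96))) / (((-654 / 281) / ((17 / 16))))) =87527 / 229296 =0.38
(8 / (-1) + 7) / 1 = -1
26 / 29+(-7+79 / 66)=-9391 / 1914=-4.91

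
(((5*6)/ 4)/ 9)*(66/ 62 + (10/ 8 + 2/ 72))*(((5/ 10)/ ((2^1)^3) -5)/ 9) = -516265/ 482112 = -1.07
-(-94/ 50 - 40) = 1047/ 25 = 41.88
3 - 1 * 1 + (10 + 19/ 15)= 199/ 15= 13.27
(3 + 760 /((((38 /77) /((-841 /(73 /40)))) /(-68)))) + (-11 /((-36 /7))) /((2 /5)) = 253640261473 /5256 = 48257279.58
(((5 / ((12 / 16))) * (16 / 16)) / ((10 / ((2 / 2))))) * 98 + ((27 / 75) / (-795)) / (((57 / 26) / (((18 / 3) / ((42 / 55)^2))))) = 16118189 / 246715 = 65.33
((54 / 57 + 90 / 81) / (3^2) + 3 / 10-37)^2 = 315049831849 / 236852100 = 1330.15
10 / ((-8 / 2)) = -5 / 2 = -2.50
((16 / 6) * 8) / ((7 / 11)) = 704 / 21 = 33.52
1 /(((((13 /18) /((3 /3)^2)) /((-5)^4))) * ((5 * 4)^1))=1125 /26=43.27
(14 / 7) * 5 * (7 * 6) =420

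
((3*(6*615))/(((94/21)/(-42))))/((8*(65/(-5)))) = 2440935/2444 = 998.75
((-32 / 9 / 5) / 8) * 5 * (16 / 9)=-64 / 81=-0.79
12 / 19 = 0.63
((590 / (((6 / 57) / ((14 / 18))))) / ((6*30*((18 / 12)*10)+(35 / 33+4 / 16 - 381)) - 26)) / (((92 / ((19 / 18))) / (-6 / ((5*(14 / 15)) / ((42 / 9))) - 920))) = -3796653245 / 188069229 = -20.19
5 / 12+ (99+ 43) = 1709 / 12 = 142.42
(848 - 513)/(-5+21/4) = 1340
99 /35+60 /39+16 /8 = 2897 /455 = 6.37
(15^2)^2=50625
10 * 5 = 50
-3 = -3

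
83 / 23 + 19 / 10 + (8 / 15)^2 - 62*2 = -1223441 / 10350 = -118.21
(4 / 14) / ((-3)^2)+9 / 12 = 197 / 252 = 0.78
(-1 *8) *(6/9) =-16/3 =-5.33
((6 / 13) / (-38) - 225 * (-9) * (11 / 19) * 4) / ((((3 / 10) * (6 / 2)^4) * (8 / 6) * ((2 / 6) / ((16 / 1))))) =812840 / 117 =6947.35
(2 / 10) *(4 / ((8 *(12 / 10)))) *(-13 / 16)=-13 / 192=-0.07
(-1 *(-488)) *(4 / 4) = 488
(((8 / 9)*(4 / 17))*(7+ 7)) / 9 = 0.33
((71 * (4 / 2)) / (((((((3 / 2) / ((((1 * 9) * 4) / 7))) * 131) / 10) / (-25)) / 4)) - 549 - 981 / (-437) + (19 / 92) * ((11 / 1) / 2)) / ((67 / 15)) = -204952976175 / 214790744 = -954.20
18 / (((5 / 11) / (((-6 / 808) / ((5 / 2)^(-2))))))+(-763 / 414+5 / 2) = -197507 / 167256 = -1.18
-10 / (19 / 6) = -60 / 19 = -3.16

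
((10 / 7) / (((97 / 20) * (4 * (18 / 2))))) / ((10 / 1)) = 5 / 6111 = 0.00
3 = 3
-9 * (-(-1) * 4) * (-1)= 36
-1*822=-822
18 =18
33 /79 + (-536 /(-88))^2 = 358624 /9559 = 37.52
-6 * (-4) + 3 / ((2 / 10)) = 39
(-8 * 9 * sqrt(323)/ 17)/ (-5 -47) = 18 * sqrt(323)/ 221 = 1.46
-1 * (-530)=530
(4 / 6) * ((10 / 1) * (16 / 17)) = 320 / 51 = 6.27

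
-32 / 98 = -16 / 49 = -0.33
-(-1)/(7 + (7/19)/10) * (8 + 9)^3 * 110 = 102681700/1337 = 76800.07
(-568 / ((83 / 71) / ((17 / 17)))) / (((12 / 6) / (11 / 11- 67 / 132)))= -327665 / 2739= -119.63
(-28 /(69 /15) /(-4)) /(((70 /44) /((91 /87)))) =2002 /2001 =1.00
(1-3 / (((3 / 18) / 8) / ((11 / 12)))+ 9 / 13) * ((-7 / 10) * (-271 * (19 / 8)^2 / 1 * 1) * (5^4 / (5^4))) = -139432.69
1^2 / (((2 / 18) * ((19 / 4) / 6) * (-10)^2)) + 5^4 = 296929 / 475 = 625.11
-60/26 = -30/13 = -2.31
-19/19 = -1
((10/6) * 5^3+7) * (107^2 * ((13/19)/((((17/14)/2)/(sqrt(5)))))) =8334872 * sqrt(5)/3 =6212446.79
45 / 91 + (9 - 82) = -6598 / 91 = -72.51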